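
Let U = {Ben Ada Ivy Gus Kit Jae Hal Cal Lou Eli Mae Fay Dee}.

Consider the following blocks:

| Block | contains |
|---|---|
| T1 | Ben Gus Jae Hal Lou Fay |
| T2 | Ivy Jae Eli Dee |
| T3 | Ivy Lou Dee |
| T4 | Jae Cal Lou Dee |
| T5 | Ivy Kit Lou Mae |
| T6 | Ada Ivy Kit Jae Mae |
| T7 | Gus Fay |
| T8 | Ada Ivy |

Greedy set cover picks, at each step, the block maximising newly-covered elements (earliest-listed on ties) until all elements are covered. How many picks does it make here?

4

Greedy: pick T1 (covers 6 new) → pick T6 (covers 4 new) → pick T2 (covers 2 new) → pick T4 (covers 1 new). Total picks: 4.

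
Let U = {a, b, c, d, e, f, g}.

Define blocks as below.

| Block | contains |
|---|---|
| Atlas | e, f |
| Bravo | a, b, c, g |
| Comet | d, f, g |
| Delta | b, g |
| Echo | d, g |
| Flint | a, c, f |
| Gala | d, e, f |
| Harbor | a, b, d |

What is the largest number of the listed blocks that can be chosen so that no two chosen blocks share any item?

Echo, Flint are pairwise disjoint (Echo={d,g}; Flint={a,c,f}).
Every remaining block overlaps one of these, and no 3 of the listed blocks are pairwise disjoint, so 2 is the maximum.

2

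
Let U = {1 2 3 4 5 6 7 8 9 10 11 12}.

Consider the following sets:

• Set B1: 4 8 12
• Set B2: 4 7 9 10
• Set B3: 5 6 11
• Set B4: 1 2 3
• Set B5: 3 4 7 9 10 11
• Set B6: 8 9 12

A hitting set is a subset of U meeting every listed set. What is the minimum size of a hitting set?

4

H = {1, 5, 10, 12} meets every set (each contains at least one member of H), and |H| = 4.
No choice of 3 points meets every set, so 4 is the minimum.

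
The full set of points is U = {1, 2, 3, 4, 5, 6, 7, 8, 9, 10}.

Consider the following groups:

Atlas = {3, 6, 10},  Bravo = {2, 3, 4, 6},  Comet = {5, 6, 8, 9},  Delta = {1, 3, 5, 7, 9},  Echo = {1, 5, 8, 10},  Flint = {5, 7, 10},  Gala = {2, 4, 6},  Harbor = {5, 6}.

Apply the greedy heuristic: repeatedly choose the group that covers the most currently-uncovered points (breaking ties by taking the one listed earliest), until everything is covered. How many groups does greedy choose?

Greedy: pick Delta (covers 5 new) → pick Bravo (covers 3 new) → pick Echo (covers 2 new). Total picks: 3.

3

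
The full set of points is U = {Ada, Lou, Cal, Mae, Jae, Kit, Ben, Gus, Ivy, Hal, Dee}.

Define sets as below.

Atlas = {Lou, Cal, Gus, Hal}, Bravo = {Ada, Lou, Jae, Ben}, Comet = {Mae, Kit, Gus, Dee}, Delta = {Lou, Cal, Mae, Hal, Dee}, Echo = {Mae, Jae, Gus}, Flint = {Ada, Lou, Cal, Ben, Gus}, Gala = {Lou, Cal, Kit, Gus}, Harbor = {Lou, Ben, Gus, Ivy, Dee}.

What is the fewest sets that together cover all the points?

4

Atlas, Bravo, Comet, and Harbor cover everything between them: the union {Ada, Lou, Cal, Mae, Jae, Kit, Ben, Gus, Ivy, Hal, Dee} is all of U.
No 3 of the 8 sets cover everything (all 56 combinations miss at least one point), so 4 is optimal.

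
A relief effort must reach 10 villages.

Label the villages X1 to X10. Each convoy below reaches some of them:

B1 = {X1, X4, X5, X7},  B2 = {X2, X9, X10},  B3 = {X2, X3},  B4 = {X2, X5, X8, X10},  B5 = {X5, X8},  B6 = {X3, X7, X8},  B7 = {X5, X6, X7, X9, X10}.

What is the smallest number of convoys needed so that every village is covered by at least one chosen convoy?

4

B1 and B2 and B6 and B7 together: B1 ∪ B2 ∪ B6 ∪ B7 = {X1, X2, X3, X4, X5, X6, X7, X8, X9, X10} — every village is covered.
Only B7 contains X6, so B7 is forced; the remaining 5 villages need at least 3 more convoys (each remaining convoy adds at most 2) — so at least 4 convoys are needed, and 4 is optimal.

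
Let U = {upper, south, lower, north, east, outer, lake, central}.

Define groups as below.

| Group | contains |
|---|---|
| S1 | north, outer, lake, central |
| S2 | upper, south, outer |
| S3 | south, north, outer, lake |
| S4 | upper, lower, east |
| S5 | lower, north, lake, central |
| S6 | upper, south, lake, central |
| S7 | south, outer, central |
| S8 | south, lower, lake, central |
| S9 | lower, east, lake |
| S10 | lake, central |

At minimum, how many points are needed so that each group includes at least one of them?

3

H = {upper, south, lake} meets every group (each contains at least one member of H), and |H| = 3.
No choice of 2 points meets every group, so 3 is the minimum.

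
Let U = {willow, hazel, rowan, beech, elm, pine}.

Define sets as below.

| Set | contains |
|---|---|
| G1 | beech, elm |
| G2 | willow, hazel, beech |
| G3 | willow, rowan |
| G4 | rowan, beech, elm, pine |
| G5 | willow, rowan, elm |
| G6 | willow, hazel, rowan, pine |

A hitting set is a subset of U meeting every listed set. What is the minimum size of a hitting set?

2

Take H = {willow, elm}. Each listed set contains at least one of these, so H is a hitting set of size 2.
The sets G1, G6 are pairwise disjoint, so any hitting set needs a separate item for each — at least 2. Hence 2 is optimal.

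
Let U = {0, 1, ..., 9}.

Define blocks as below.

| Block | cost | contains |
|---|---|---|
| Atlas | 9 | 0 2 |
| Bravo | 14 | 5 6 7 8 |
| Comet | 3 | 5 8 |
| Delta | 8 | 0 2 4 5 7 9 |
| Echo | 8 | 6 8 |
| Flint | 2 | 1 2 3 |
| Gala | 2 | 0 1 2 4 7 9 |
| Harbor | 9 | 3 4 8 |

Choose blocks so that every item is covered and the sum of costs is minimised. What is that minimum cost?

15

Comet, Echo, Flint, Gala together cover every item (Comet ∪ Echo ∪ Flint ∪ Gala = {0, 1, 2, 3, 4, 5, 6, 7, 8, 9}); total cost 3 + 8 + 2 + 2 = 15.
No covering selection has total cost below 15.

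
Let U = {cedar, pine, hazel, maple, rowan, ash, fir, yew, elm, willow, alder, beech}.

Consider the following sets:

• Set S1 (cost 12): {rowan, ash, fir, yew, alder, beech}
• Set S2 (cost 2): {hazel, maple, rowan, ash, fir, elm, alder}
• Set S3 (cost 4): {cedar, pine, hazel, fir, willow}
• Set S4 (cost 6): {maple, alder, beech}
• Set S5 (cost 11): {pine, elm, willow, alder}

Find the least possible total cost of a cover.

S1, S2, S3 together cover every point (S1 ∪ S2 ∪ S3 = {cedar, pine, hazel, maple, rowan, ash, fir, yew, elm, willow, alder, beech}); total cost 12 + 2 + 4 = 18.
No covering selection has total cost below 18.

18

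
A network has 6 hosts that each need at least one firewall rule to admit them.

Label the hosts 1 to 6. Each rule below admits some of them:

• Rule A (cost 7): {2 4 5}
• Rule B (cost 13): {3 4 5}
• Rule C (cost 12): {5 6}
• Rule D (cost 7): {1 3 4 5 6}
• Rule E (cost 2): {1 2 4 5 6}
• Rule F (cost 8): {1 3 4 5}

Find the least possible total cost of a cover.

9

D, E together cover every host (D ∪ E = {1, 2, 3, 4, 5, 6}); total cost 7 + 2 = 9.
No covering selection has total cost below 9.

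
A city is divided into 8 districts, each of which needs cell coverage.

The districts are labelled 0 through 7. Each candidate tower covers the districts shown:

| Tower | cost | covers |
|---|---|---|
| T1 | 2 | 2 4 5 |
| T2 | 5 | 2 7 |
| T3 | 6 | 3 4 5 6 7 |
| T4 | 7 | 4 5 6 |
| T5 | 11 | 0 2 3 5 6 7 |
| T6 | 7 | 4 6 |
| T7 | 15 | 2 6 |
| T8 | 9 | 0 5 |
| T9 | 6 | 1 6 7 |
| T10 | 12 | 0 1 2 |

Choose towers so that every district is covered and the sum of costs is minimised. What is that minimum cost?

T3, T10 together cover every district (T3 ∪ T10 = {0, 1, 2, 3, 4, 5, 6, 7}); total cost 6 + 12 = 18.
The greedy pick T1, T3, T9, T8 costs 23; no covering selection beats 18.

18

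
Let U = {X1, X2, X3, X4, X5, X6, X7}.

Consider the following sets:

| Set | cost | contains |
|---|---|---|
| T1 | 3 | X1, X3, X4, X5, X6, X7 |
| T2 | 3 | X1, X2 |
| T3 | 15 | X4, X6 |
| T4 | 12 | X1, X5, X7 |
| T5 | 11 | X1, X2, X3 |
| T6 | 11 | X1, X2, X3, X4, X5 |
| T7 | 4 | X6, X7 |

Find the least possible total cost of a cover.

6

T1, T2 together cover every item (T1 ∪ T2 = {X1, X2, X3, X4, X5, X6, X7}); total cost 3 + 3 = 6.
No covering selection has total cost below 6.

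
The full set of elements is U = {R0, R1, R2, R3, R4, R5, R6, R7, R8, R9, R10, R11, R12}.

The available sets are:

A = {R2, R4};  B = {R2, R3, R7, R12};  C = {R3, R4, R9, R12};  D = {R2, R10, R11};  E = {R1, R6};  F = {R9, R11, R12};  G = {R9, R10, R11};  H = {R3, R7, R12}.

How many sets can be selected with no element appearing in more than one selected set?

A, E, G, H are pairwise disjoint (A={R2,R4}; E={R1,R6}; G={R9,R10,R11}; H={R3,R7,R12}).
Every remaining set overlaps one of these, and no 5 of the listed sets are pairwise disjoint, so 4 is the maximum.

4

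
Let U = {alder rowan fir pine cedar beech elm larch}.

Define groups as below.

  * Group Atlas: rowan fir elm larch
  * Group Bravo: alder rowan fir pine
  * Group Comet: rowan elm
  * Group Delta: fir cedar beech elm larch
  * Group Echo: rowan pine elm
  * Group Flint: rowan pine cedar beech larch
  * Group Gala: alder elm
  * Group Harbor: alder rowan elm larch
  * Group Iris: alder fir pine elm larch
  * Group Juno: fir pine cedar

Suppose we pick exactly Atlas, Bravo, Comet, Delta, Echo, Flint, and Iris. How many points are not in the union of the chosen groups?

0

Union of Atlas, Bravo, Comet, Delta, Echo, Flint, Iris = {alder, rowan, fir, pine, cedar, beech, elm, larch} — that's every point, so 0 are uncovered.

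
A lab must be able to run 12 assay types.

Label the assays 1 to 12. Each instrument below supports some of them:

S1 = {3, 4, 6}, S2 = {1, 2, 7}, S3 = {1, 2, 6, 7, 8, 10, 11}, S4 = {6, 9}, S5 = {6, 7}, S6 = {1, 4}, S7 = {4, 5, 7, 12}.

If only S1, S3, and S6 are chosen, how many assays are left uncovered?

Union of S1, S3, S6 = {1, 2, 3, 4, 6, 7, 8, 10, 11}.
Not covered: 5, 9, 12 — 3 assays.

3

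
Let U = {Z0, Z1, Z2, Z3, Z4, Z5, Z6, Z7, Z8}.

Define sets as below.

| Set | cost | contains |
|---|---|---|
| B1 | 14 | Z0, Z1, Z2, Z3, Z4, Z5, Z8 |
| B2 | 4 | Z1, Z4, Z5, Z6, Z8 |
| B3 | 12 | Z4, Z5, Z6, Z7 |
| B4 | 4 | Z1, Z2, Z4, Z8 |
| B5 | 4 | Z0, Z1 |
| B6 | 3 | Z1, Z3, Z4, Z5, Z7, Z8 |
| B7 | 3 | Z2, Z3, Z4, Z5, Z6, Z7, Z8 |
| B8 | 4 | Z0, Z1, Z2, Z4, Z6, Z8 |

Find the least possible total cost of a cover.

7

B7, B8 together cover every element (B7 ∪ B8 = {Z0, Z1, Z2, Z3, Z4, Z5, Z6, Z7, Z8}); total cost 3 + 4 = 7.
No covering selection has total cost below 7.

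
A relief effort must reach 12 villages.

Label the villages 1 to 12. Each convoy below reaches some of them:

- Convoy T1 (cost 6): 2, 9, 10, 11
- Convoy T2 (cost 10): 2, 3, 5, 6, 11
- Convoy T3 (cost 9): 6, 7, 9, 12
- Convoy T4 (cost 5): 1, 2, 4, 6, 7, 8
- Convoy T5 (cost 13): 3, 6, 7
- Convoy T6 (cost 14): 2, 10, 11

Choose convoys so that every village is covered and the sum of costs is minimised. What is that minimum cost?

30

T1, T2, T3, T4 together cover every village (T1 ∪ T2 ∪ T3 ∪ T4 = {1, 2, 3, 4, 5, 6, 7, 8, 9, 10, 11, 12}); total cost 6 + 10 + 9 + 5 = 30.
No covering selection has total cost below 30.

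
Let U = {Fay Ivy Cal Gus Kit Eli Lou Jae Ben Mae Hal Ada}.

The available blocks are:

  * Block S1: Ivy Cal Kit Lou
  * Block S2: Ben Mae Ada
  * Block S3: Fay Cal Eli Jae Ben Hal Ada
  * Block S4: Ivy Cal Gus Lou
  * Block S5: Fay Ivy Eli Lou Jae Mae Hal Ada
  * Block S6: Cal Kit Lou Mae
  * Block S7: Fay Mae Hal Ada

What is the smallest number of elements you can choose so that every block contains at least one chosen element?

H = {Lou, Ada} meets every block (each contains at least one member of H), and |H| = 2.
The blocks S4, S7 are pairwise disjoint, so any hitting set needs a separate element for each — at least 2. Hence 2 is optimal.

2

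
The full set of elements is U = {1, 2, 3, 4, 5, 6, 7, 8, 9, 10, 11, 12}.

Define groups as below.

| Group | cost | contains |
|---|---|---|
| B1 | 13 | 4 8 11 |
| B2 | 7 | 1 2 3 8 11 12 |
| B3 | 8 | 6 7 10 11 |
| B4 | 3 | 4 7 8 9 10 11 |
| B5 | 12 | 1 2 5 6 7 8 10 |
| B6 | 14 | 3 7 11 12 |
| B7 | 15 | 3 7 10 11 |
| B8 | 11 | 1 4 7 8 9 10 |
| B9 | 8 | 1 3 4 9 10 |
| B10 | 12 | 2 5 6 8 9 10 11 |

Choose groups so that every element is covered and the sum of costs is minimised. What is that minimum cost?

B2, B4, B5 together cover every element (B2 ∪ B4 ∪ B5 = {1, 2, 3, 4, 5, 6, 7, 8, 9, 10, 11, 12}); total cost 7 + 3 + 12 = 22.
No covering selection has total cost below 22.

22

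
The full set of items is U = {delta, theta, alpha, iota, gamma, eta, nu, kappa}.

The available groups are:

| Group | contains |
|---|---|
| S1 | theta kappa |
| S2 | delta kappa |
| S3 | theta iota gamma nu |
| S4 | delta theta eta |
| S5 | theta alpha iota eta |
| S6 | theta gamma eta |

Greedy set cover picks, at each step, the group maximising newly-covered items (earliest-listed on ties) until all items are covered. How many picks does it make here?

3

Greedy: pick S3 (covers 4 new) → pick S2 (covers 2 new) → pick S5 (covers 2 new). Total picks: 3.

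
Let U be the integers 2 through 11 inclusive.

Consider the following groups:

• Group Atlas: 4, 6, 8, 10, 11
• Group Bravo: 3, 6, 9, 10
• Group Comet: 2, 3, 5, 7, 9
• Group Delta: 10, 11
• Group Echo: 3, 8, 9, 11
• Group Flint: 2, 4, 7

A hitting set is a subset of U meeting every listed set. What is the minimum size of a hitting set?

3

The 3 points {2, 3, 10} hit every group.
No choice of 2 points meets every group, so 3 is the minimum.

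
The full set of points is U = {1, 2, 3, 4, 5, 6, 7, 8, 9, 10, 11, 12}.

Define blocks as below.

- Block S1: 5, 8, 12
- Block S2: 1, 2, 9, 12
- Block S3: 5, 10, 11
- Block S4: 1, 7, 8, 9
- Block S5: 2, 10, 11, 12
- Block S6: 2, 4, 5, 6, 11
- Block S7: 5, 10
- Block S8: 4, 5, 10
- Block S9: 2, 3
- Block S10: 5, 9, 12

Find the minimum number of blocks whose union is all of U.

4

S4, S5, S6, and S9 cover everything between them: the union {1, 2, 3, 4, 5, 6, 7, 8, 9, 10, 11, 12} is all of U.
Only S9 contains 3, so S9 is forced; the remaining 10 points need at least 3 more blocks (each remaining block adds at most 4) — so at least 4 blocks are needed, and 4 is optimal.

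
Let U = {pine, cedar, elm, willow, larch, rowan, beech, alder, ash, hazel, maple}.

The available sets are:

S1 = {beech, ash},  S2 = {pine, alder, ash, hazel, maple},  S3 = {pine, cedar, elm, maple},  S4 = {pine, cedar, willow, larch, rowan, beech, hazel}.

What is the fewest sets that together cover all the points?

3

S2 and S3 and S4 together: S2 ∪ S3 ∪ S4 = {pine, cedar, elm, willow, larch, rowan, beech, alder, ash, hazel, maple} — every point is covered.
Only S3 contains elm, so S3 is forced; the remaining 7 points need at least 2 more sets (each remaining set adds at most 5) — so at least 3 sets are needed, and 3 is optimal.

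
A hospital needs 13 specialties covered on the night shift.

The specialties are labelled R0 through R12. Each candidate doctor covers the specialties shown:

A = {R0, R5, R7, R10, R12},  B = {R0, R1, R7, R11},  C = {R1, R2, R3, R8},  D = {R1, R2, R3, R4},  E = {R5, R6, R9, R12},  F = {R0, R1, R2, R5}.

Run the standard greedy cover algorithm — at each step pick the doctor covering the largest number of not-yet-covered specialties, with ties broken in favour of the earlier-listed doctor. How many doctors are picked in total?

5

Greedy: pick A (covers 5 new) → pick C (covers 4 new) → pick E (covers 2 new) → pick B (covers 1 new) → pick D (covers 1 new). Total picks: 5.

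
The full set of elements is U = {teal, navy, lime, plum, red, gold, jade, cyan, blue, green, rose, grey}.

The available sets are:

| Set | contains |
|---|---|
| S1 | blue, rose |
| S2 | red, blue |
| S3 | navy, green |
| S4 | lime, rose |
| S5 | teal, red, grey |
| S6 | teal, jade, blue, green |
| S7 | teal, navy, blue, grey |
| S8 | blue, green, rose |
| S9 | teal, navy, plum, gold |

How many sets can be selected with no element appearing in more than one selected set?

S2, S3, S4 are pairwise disjoint (S2={red,blue}; S3={navy,green}; S4={lime,rose}).
Every remaining set overlaps one of these, and no 4 of the listed sets are pairwise disjoint, so 3 is the maximum.

3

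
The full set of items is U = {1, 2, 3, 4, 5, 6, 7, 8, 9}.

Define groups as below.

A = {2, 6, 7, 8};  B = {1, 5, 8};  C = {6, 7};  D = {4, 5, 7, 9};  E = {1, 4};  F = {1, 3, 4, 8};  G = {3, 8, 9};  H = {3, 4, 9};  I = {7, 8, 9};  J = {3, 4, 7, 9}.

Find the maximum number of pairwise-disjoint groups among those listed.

3

C, E, G are pairwise disjoint (C={6,7}; E={1,4}; G={3,8,9}).
Every remaining group overlaps one of these, and no 4 of the listed groups are pairwise disjoint, so 3 is the maximum.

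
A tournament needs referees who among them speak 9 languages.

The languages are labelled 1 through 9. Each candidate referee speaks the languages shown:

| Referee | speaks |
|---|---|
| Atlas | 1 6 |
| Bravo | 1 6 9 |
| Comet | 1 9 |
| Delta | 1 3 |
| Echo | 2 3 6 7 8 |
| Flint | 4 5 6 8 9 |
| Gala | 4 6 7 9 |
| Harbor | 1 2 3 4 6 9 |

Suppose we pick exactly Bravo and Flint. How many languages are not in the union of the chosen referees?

Union of Bravo, Flint = {1, 4, 5, 6, 8, 9}.
Not covered: 2, 3, 7 — 3 languages.

3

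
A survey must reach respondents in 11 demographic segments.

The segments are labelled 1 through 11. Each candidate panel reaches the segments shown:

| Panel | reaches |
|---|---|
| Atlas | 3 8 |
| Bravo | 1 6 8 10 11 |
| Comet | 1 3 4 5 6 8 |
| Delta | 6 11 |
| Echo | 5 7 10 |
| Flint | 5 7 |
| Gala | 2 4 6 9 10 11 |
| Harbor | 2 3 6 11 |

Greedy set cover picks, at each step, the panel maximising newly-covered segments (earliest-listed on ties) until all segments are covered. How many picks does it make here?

3

Greedy: pick Comet (covers 6 new) → pick Gala (covers 4 new) → pick Echo (covers 1 new). Total picks: 3.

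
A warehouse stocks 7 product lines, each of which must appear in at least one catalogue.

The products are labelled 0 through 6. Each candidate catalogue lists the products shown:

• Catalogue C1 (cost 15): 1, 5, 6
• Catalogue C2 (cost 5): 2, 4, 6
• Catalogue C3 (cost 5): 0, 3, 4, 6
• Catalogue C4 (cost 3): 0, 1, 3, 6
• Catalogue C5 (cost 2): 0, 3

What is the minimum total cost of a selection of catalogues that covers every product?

C1, C2, C5 together cover every product (C1 ∪ C2 ∪ C5 = {0, 1, 2, 3, 4, 5, 6}); total cost 15 + 5 + 2 = 22.
The greedy pick C4, C2, C1 costs 23; no covering selection beats 22.

22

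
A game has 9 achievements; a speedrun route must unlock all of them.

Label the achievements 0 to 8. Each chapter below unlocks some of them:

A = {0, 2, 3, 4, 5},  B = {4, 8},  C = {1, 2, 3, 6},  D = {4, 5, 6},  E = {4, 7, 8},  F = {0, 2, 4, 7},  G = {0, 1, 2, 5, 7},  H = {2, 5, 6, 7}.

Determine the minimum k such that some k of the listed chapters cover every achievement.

3

C and E and G together: C ∪ E ∪ G = {0, 1, 2, 3, 4, 5, 6, 7, 8} — every achievement is covered.
No 2 of the 8 chapters cover everything (all 28 combinations miss at least one achievement), so 3 is optimal.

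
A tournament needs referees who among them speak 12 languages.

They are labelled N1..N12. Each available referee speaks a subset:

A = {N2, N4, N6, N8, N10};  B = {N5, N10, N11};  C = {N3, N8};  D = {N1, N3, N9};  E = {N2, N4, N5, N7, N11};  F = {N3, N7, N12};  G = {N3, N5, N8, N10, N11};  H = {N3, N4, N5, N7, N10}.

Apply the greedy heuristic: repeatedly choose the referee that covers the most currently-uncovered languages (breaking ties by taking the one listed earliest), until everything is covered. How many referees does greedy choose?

Greedy: pick A (covers 5 new) → pick D (covers 3 new) → pick E (covers 3 new) → pick F (covers 1 new). Total picks: 4.

4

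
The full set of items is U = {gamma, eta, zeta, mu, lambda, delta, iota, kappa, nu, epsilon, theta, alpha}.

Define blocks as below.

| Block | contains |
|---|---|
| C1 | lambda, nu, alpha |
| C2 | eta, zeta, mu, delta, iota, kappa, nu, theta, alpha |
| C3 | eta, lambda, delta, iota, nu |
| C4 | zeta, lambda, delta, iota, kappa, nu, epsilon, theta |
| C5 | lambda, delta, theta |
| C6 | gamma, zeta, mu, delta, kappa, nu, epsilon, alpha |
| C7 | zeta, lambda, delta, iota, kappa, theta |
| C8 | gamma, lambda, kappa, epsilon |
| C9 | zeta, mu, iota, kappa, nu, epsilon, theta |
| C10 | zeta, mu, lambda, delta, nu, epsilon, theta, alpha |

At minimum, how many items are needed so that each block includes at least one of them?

2

Take H = {lambda, nu}. Each listed block contains at least one of these, so H is a hitting set of size 2.
No single item lies in every block, so at least 2 are needed and 2 is optimal.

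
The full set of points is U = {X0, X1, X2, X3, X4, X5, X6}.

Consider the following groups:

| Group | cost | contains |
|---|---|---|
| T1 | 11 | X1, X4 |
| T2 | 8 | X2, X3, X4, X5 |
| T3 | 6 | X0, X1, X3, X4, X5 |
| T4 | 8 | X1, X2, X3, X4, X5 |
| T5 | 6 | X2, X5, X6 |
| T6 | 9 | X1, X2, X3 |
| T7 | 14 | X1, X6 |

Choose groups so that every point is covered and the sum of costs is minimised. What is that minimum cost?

12

T3, T5 together cover every point (T3 ∪ T5 = {X0, X1, X2, X3, X4, X5, X6}); total cost 6 + 6 = 12.
No covering selection has total cost below 12.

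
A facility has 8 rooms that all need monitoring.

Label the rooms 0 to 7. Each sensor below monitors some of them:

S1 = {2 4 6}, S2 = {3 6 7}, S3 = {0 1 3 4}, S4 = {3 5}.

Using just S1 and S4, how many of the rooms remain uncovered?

Union of S1, S4 = {2, 3, 4, 5, 6}.
Not covered: 0, 1, 7 — 3 rooms.

3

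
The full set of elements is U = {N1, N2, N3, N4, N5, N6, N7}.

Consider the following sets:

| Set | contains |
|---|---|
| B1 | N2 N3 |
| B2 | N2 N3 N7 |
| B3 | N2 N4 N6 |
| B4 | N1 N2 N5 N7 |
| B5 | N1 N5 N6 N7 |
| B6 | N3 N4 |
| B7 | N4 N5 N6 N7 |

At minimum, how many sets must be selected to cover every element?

3

B3, B4, and B6 cover everything between them: the union {N1, N2, N3, N4, N5, N6, N7} is all of U.
No 2 of the 7 sets cover everything (all 21 combinations miss at least one element), so 3 is optimal.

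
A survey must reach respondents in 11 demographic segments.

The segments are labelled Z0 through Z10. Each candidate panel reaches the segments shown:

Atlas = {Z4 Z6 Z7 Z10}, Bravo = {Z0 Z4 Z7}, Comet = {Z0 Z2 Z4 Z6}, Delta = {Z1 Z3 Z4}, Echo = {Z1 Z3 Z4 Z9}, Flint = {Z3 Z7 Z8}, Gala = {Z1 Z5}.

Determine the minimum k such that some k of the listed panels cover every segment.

5

Atlas and Comet and Echo and Flint and Gala together: Atlas ∪ Comet ∪ Echo ∪ Flint ∪ Gala = {Z0, Z1, Z2, Z3, Z4, Z5, Z6, Z7, Z8, Z9, Z10} — every segment is covered.
No 4 of the 7 panels cover everything (all 35 combinations miss at least one segment), so 5 is optimal.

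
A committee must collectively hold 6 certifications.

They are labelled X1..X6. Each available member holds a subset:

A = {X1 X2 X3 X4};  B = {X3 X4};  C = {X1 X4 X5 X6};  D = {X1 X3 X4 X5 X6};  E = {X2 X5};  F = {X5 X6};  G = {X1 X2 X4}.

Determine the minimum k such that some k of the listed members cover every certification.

2

Take {A, C}. Their union is {X1, X2, X3, X4, X5, X6}, which is all 6 certifications.
No single member has all 6 certifications (the largest, D, has 5), so 2 is optimal.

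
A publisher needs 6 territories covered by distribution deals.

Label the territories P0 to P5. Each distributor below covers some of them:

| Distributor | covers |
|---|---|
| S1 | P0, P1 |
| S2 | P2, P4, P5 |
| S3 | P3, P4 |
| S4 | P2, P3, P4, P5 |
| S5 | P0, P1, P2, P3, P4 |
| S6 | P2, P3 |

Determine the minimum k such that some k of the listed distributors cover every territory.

S2 and S5 together: S2 ∪ S5 = {P0, P1, P2, P3, P4, P5} — every territory is covered.
No single distributor has all 6 territories (the largest, S5, has 5), so 2 is optimal.

2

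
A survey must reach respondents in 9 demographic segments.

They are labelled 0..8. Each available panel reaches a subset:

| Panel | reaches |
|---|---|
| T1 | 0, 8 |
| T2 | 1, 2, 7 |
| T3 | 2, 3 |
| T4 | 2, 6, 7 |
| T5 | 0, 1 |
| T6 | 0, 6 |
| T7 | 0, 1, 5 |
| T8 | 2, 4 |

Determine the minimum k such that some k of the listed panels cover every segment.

5

Take {T1, T3, T4, T7, T8}. Their union is {0, 1, 2, 3, 4, 5, 6, 7, 8}, which is all 9 segments.
No 4 of the 8 panels cover everything (all 70 combinations miss at least one segment), so 5 is optimal.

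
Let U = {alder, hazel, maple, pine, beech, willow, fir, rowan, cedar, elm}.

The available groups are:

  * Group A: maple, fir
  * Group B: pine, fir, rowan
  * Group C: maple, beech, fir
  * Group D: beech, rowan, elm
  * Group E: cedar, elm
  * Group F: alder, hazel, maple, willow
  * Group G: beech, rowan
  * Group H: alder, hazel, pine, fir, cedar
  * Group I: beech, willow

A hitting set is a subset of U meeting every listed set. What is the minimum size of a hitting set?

4

T = {willow, fir, rowan, cedar} meets every group (each contains at least one member of T), and |T| = 4.
No choice of 3 points meets every group, so 4 is the minimum.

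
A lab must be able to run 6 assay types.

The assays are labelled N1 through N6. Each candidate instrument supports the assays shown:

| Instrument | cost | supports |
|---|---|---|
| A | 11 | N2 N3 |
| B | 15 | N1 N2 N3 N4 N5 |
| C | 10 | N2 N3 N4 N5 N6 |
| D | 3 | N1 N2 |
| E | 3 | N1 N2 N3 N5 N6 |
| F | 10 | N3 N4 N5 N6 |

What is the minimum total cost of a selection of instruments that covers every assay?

13

D, F together cover every assay (D ∪ F = {N1, N2, N3, N4, N5, N6}); total cost 3 + 10 = 13.
No covering selection has total cost below 13.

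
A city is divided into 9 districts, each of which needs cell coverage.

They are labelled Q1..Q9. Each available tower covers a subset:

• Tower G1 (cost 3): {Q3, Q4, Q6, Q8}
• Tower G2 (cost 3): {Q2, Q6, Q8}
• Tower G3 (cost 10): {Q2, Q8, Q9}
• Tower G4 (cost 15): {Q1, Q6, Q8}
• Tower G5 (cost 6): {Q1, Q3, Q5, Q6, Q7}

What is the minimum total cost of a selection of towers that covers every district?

G1, G3, G5 together cover every district (G1 ∪ G3 ∪ G5 = {Q1, Q2, Q3, Q4, Q5, Q6, Q7, Q8, Q9}); total cost 3 + 10 + 6 = 19.
The greedy pick G1, G5, G2, G3 costs 22; no covering selection beats 19.

19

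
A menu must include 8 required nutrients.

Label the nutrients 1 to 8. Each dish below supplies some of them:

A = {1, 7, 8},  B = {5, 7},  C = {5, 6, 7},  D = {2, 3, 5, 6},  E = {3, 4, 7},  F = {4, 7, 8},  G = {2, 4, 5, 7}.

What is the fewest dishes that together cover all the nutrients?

3

Take {A, D, G}. Their union is {1, 2, 3, 4, 5, 6, 7, 8}, which is all 8 nutrients.
Only A contains 1, so A is forced; the remaining 5 nutrients need at least 2 more dishes (each remaining dish adds at most 4) — so at least 3 dishes are needed, and 3 is optimal.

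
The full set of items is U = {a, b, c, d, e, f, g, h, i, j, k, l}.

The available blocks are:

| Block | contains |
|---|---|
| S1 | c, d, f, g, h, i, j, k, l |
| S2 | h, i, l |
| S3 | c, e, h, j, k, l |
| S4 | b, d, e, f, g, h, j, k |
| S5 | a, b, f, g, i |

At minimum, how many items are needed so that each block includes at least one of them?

2

T = {i, j} meets every block (each contains at least one member of T), and |T| = 2.
The blocks S3, S5 are pairwise disjoint, so any hitting set needs a separate item for each — at least 2. Hence 2 is optimal.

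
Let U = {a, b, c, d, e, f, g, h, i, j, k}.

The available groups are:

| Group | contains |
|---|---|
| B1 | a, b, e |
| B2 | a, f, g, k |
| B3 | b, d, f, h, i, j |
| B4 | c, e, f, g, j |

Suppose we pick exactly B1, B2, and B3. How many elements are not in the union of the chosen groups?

1

Union of B1, B2, B3 = {a, b, d, e, f, g, h, i, j, k}.
Not covered: c — 1 element.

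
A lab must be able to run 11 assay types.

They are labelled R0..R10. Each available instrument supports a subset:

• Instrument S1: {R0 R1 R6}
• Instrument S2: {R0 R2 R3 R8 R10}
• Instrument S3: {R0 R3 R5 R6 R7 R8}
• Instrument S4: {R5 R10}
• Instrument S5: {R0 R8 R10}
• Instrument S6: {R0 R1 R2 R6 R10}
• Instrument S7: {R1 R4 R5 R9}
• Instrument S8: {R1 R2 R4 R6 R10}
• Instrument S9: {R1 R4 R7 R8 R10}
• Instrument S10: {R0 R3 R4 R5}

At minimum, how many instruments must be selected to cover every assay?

S3 and S7 and S8 together: S3 ∪ S7 ∪ S8 = {R0, R1, R2, R3, R4, R5, R6, R7, R8, R9, R10} — every assay is covered.
Only S7 contains R9, so S7 is forced; the remaining 7 assays need at least 2 more instruments (each remaining instrument adds at most 5) — so at least 3 instruments are needed, and 3 is optimal.

3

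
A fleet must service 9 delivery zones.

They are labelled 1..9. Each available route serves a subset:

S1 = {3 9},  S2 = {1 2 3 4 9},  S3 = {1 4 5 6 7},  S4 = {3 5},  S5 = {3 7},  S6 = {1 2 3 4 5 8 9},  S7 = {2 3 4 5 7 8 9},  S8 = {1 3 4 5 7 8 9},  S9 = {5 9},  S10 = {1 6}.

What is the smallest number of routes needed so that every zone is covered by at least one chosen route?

S3 and S6 together: S3 ∪ S6 = {1, 2, 3, 4, 5, 6, 7, 8, 9} — every zone is covered.
No single route has all 9 zones (the largest, S6, has 7), so 2 is optimal.

2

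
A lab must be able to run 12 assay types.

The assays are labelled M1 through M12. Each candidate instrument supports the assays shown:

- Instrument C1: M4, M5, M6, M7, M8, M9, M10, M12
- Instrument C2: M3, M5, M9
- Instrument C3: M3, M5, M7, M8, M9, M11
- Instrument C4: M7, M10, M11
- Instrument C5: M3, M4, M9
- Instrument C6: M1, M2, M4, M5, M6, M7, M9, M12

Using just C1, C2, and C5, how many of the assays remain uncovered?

3

Union of C1, C2, C5 = {M3, M4, M5, M6, M7, M8, M9, M10, M12}.
Not covered: M1, M2, M11 — 3 assays.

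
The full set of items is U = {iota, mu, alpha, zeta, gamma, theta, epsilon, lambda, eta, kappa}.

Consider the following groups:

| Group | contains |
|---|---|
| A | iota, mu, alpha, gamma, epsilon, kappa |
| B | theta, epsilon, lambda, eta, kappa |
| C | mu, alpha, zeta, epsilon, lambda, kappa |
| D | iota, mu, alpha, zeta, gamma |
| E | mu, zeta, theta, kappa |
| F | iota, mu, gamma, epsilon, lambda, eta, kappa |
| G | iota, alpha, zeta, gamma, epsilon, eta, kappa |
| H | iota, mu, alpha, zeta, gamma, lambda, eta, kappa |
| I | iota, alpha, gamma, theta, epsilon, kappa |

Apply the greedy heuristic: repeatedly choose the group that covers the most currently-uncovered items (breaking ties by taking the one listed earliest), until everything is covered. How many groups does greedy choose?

2

Greedy: pick H (covers 8 new) → pick B (covers 2 new). Total picks: 2.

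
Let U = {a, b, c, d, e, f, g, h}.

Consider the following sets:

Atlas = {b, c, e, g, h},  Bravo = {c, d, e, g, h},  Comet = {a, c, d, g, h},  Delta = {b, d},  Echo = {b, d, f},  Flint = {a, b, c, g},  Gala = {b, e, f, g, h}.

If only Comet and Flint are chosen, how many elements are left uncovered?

Union of Comet, Flint = {a, b, c, d, g, h}.
Not covered: e, f — 2 elements.

2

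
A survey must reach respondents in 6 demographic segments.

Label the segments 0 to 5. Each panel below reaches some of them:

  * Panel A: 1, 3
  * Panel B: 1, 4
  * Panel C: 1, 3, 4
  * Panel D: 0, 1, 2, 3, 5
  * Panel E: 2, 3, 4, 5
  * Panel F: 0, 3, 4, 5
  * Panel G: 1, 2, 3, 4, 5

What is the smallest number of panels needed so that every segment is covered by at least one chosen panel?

Take {C, D}. Their union is {0, 1, 2, 3, 4, 5}, which is all 6 segments.
No single panel has all 6 segments (the largest, D, has 5), so 2 is optimal.

2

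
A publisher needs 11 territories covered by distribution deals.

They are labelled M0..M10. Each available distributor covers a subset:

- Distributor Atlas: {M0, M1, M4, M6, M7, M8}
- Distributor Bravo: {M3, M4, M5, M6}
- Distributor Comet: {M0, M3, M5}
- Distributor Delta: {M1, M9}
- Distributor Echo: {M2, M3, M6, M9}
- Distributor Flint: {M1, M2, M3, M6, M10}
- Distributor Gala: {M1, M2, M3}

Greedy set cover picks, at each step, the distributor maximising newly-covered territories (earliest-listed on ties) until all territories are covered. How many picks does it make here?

Greedy: pick Atlas (covers 6 new) → pick Echo (covers 3 new) → pick Bravo (covers 1 new) → pick Flint (covers 1 new). Total picks: 4.

4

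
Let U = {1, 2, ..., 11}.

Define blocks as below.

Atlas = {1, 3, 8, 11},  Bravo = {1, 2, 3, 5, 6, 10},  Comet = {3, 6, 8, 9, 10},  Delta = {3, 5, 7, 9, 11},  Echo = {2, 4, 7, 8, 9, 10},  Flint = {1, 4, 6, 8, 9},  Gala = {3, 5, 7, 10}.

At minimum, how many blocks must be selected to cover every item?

3

Atlas, Bravo, and Echo cover everything between them: the union {1, 2, 3, 4, 5, 6, 7, 8, 9, 10, 11} is all of U.
No 2 of the 7 blocks cover everything (all 21 combinations miss at least one item), so 3 is optimal.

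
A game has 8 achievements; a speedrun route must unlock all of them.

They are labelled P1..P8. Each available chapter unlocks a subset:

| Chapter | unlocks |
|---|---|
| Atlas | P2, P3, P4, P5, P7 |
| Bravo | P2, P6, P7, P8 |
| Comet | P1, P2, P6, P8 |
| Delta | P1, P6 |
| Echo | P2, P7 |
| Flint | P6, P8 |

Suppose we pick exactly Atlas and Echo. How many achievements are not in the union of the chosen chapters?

3

Union of Atlas, Echo = {P2, P3, P4, P5, P7}.
Not covered: P1, P6, P8 — 3 achievements.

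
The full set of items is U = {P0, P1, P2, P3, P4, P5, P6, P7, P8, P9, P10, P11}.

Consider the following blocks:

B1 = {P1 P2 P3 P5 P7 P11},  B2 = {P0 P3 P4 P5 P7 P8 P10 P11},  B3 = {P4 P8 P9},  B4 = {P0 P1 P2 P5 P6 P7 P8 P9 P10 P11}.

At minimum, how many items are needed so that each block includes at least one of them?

The 2 items {P3, P8} hit every block.
The blocks B1, B3 are pairwise disjoint, so any hitting set needs a separate item for each — at least 2. Hence 2 is optimal.

2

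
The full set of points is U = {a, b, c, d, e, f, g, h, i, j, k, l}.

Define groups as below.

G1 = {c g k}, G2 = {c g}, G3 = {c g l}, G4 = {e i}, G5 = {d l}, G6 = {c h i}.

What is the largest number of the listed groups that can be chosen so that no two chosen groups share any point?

3

G2, G4, G5 are pairwise disjoint (G2={c,g}; G4={e,i}; G5={d,l}).
Every remaining group overlaps one of these, and no 4 of the listed groups are pairwise disjoint, so 3 is the maximum.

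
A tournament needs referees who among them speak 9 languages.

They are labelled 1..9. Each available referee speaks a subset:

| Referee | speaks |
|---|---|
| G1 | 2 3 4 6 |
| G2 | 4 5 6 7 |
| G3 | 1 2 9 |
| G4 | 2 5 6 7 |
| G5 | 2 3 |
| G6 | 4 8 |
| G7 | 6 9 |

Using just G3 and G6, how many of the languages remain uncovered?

4

Union of G3, G6 = {1, 2, 4, 8, 9}.
Not covered: 3, 5, 6, 7 — 4 languages.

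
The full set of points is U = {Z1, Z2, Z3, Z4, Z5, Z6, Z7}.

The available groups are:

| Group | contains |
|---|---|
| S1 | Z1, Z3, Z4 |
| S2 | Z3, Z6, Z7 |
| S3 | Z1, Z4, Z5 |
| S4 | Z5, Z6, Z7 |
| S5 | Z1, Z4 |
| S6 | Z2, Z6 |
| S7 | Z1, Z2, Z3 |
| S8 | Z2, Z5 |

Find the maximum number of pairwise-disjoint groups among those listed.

3

S2, S5, S8 are pairwise disjoint (S2={Z3,Z6,Z7}; S5={Z1,Z4}; S8={Z2,Z5}).
Every remaining group overlaps one of these, and no 4 of the listed groups are pairwise disjoint, so 3 is the maximum.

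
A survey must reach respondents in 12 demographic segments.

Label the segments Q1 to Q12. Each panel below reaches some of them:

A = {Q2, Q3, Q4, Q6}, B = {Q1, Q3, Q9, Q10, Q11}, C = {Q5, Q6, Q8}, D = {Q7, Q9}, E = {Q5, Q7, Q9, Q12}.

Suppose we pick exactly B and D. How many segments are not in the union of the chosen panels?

Union of B, D = {Q1, Q3, Q7, Q9, Q10, Q11}.
Not covered: Q2, Q4, Q5, Q6, Q8, Q12 — 6 segments.

6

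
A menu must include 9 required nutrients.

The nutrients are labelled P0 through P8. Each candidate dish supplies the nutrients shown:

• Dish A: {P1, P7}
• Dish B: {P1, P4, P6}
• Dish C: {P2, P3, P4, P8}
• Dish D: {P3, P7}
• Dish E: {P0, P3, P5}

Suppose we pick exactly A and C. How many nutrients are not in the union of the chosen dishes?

Union of A, C = {P1, P2, P3, P4, P7, P8}.
Not covered: P0, P5, P6 — 3 nutrients.

3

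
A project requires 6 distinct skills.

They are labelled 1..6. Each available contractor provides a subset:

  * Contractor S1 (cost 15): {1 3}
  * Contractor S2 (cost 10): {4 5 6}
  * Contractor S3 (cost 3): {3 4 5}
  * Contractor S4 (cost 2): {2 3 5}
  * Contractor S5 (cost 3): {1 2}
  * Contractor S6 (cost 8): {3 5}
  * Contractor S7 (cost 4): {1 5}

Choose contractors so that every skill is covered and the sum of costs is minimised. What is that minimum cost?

15

S2, S4, S5 together cover every skill (S2 ∪ S4 ∪ S5 = {1, 2, 3, 4, 5, 6}); total cost 10 + 2 + 3 = 15.
The greedy pick S4, S3, S5, S2 costs 18; no covering selection beats 15.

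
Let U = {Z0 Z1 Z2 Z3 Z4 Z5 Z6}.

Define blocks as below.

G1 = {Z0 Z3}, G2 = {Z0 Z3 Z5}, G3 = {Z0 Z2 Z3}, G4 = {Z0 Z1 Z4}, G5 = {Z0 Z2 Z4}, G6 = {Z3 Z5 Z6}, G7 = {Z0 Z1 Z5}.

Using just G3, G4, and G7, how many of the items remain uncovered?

Union of G3, G4, G7 = {Z0, Z1, Z2, Z3, Z4, Z5}.
Not covered: Z6 — 1 item.

1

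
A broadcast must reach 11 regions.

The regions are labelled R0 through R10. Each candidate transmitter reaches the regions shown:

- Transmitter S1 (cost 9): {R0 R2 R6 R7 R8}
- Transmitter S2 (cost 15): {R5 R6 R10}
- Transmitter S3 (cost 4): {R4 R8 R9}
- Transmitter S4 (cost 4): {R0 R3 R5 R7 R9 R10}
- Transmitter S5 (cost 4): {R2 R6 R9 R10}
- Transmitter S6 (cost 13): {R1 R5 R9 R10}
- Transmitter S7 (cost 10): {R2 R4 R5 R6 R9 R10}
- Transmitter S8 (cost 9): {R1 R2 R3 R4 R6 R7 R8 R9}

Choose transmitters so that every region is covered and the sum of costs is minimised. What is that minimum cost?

13

S4, S8 together cover every region (S4 ∪ S8 = {R0, R1, R2, R3, R4, R5, R6, R7, R8, R9, R10}); total cost 4 + 9 = 13.
No covering selection has total cost below 13.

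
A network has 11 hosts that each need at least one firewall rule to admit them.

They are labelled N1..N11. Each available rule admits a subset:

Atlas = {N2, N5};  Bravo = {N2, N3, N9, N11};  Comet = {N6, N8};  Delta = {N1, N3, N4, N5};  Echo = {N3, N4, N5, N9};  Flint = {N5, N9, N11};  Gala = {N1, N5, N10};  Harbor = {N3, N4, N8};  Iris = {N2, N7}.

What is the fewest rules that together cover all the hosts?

Take {Comet, Delta, Flint, Gala, Iris}. Their union is {N1, N2, N3, N4, N5, N6, N7, N8, N9, N10, N11}, which is all 11 hosts.
No 4 of the 9 rules cover everything (all 126 combinations miss at least one host), so 5 is optimal.

5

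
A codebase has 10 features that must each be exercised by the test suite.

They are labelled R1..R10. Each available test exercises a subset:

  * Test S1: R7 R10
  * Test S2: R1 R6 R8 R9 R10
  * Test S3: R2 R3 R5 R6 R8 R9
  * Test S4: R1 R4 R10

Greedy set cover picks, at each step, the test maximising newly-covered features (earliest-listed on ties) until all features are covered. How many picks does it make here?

3

Greedy: pick S3 (covers 6 new) → pick S4 (covers 3 new) → pick S1 (covers 1 new). Total picks: 3.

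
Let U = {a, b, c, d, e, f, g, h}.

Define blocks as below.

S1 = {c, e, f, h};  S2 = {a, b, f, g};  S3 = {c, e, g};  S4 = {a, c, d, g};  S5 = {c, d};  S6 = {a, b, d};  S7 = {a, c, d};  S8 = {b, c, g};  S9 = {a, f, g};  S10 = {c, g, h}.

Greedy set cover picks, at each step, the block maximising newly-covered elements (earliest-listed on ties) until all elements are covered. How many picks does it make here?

3

Greedy: pick S1 (covers 4 new) → pick S2 (covers 3 new) → pick S4 (covers 1 new). Total picks: 3.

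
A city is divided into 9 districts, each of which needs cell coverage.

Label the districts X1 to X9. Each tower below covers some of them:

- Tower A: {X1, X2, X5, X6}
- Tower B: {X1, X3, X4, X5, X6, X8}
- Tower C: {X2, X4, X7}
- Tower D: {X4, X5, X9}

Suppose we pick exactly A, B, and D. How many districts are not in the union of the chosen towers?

1

Union of A, B, D = {X1, X2, X3, X4, X5, X6, X8, X9}.
Not covered: X7 — 1 district.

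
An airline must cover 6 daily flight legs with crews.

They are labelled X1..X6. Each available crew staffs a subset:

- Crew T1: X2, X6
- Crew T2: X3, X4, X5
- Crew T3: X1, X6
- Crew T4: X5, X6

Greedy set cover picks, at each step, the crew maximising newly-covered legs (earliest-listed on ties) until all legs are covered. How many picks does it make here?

Greedy: pick T2 (covers 3 new) → pick T1 (covers 2 new) → pick T3 (covers 1 new). Total picks: 3.

3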